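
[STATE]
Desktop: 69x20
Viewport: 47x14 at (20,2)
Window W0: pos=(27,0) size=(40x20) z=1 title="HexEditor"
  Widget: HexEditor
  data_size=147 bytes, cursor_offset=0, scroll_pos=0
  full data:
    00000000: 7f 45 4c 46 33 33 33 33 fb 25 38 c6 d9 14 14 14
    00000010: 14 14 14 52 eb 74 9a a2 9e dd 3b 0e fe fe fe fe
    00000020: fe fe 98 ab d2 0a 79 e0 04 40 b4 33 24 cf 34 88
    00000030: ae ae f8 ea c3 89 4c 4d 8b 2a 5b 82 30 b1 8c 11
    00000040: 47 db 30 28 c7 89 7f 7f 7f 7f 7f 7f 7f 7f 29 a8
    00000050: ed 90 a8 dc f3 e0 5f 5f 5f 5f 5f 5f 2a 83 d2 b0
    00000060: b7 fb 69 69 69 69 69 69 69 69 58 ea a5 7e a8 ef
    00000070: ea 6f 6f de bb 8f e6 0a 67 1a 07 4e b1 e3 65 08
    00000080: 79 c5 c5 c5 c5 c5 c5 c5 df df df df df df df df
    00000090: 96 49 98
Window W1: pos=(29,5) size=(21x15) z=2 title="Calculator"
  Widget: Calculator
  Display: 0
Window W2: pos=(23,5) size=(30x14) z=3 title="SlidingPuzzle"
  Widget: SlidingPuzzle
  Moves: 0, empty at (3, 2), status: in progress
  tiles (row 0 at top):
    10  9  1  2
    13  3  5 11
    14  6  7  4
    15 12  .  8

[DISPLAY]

       ┠──────────────────────────────────────┨
       ┃00000000  7F 45 4c 46 33 33 33 33  fb ┃
       ┃00000010  14 14 14 52 eb 74 9a a2  9e ┃
   ┏━━━━━━━━━━━━━━━━━━━━━━━━━━━━┓0a 79 e0  04 ┃
   ┃ SlidingPuzzle              ┃89 4c 4d  8b ┃
   ┠────────────────────────────┨89 7f 7f  7f ┃
   ┃┌────┬────┬────┬────┐       ┃e0 5f 5f  5f ┃
   ┃│ 10 │  9 │  1 │  2 │       ┃69 69 69  69 ┃
   ┃├────┼────┼────┼────┤       ┃8f e6 0a  67 ┃
   ┃│ 13 │  3 │  5 │ 11 │       ┃c5 c5 c5  df ┃
   ┃├────┼────┼────┼────┤       ┃             ┃
   ┃│ 14 │  6 │  7 │  4 │       ┃             ┃
   ┃├────┼────┼────┼────┤       ┃             ┃
   ┃│ 15 │ 12 │    │  8 │       ┃             ┃


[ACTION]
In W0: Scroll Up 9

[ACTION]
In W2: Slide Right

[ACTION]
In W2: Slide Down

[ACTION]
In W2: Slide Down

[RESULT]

       ┠──────────────────────────────────────┨
       ┃00000000  7F 45 4c 46 33 33 33 33  fb ┃
       ┃00000010  14 14 14 52 eb 74 9a a2  9e ┃
   ┏━━━━━━━━━━━━━━━━━━━━━━━━━━━━┓0a 79 e0  04 ┃
   ┃ SlidingPuzzle              ┃89 4c 4d  8b ┃
   ┠────────────────────────────┨89 7f 7f  7f ┃
   ┃┌────┬────┬────┬────┐       ┃e0 5f 5f  5f ┃
   ┃│ 10 │  9 │  1 │  2 │       ┃69 69 69  69 ┃
   ┃├────┼────┼────┼────┤       ┃8f e6 0a  67 ┃
   ┃│ 13 │    │  5 │ 11 │       ┃c5 c5 c5  df ┃
   ┃├────┼────┼────┼────┤       ┃             ┃
   ┃│ 14 │  3 │  7 │  4 │       ┃             ┃
   ┃├────┼────┼────┼────┤       ┃             ┃
   ┃│ 15 │  6 │ 12 │  8 │       ┃             ┃


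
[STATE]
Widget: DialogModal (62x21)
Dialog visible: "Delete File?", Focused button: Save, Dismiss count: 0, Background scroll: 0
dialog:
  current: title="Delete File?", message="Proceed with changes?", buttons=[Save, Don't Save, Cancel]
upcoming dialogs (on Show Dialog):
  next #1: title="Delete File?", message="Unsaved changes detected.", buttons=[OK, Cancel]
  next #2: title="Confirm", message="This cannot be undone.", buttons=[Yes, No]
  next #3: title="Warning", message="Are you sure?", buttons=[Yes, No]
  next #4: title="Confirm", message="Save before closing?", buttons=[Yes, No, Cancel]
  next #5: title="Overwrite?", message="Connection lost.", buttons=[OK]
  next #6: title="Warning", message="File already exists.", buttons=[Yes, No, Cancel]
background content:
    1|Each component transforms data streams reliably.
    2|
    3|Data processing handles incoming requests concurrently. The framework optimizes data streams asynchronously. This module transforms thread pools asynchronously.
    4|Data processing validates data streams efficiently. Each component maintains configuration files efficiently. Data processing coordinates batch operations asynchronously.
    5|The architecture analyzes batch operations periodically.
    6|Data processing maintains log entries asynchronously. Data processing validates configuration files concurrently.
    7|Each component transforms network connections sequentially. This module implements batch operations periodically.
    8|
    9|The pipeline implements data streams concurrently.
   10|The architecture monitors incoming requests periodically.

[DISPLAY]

Each component transforms data streams reliably.              
                                                              
Data processing handles incoming requests concurrently. The fr
Data processing validates data streams efficiently. Each compo
The architecture analyzes batch operations periodically.      
Data processing maintains log entries asynchronously. Data pro
Each component transforms network connections sequentially. Th
                                                              
The pipeline im┌──────────────────────────────┐ly.            
The architectur│         Delete File?         │iodically.     
               │    Proceed with changes?     │               
               │ [Save]  Don't Save   Cancel  │               
               └──────────────────────────────┘               
                                                              
                                                              
                                                              
                                                              
                                                              
                                                              
                                                              
                                                              


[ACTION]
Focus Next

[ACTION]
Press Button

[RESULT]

Each component transforms data streams reliably.              
                                                              
Data processing handles incoming requests concurrently. The fr
Data processing validates data streams efficiently. Each compo
The architecture analyzes batch operations periodically.      
Data processing maintains log entries asynchronously. Data pro
Each component transforms network connections sequentially. Th
                                                              
The pipeline implements data streams concurrently.            
The architecture monitors incoming requests periodically.     
                                                              
                                                              
                                                              
                                                              
                                                              
                                                              
                                                              
                                                              
                                                              
                                                              
                                                              


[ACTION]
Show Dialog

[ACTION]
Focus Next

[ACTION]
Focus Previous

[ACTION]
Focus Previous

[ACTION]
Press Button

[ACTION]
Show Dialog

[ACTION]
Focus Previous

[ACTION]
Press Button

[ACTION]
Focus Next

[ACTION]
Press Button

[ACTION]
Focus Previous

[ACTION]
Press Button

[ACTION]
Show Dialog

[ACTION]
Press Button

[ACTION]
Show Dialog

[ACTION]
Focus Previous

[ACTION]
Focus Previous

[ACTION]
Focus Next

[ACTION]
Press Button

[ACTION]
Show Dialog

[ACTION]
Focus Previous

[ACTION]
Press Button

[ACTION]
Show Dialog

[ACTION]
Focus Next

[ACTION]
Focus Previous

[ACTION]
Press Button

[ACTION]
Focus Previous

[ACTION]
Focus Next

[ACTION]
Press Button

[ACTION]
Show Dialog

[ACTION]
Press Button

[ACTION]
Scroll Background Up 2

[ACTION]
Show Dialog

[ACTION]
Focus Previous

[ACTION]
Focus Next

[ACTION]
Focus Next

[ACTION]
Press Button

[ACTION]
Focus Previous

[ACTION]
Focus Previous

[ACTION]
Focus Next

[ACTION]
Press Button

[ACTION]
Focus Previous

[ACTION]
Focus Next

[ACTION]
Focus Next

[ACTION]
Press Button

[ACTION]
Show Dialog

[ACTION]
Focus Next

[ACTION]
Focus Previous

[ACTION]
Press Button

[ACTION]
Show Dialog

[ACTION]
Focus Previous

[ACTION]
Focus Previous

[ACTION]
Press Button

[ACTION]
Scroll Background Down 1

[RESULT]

                                                              
Data processing handles incoming requests concurrently. The fr
Data processing validates data streams efficiently. Each compo
The architecture analyzes batch operations periodically.      
Data processing maintains log entries asynchronously. Data pro
Each component transforms network connections sequentially. Th
                                                              
The pipeline implements data streams concurrently.            
The architecture monitors incoming requests periodically.     
                                                              
                                                              
                                                              
                                                              
                                                              
                                                              
                                                              
                                                              
                                                              
                                                              
                                                              
                                                              


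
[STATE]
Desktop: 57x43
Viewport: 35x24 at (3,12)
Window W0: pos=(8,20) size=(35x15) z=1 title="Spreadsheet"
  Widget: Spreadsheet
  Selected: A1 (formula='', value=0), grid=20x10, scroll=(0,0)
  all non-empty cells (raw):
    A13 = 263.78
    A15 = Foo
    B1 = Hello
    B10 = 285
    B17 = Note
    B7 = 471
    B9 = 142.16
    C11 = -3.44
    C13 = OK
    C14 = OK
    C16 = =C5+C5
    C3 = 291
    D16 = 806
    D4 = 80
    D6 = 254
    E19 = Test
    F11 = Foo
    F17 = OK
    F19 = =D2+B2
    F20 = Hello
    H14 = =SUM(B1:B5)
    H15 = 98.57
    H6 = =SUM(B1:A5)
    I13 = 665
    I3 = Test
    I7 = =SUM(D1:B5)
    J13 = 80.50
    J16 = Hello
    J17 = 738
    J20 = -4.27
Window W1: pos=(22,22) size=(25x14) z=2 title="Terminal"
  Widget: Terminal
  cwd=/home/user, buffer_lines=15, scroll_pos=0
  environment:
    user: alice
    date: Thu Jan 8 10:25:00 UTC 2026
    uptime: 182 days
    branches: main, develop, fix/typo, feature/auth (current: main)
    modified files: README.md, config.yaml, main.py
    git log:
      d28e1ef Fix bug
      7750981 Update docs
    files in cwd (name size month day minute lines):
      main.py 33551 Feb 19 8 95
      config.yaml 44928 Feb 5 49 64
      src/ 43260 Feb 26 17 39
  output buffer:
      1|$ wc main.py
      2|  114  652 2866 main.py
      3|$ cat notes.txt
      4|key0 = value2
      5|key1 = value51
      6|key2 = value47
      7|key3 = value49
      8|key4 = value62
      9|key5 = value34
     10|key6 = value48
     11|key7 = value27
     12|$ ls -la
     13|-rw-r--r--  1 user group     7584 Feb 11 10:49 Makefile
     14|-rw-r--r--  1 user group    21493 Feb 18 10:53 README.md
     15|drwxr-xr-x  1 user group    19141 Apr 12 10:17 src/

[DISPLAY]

                                   
                                   
                                   
                                   
                                   
                                   
                                   
                                   
     ┏━━━━━━━━━━━━━━━━━━━━━━━━━━━━━
     ┃ Spreadsheet                 
     ┠─────────────┏━━━━━━━━━━━━━━━
     ┃A1:          ┃ Terminal      
     ┃       A     ┠───────────────
     ┃-------------┃$ wc main.py   
     ┃  1      [0]H┃  114  652 2866
     ┃  2        0 ┃$ cat notes.txt
     ┃  3        0 ┃key0 = value2  
     ┃  4        0 ┃key1 = value51 
     ┃  5        0 ┃key2 = value47 
     ┃  6        0 ┃key3 = value49 
     ┃  7        0 ┃key4 = value62 
     ┃  8        0 ┃key5 = value34 
     ┗━━━━━━━━━━━━━┃key6 = value48 
                   ┗━━━━━━━━━━━━━━━


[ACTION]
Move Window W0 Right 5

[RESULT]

                                   
                                   
                                   
                                   
                                   
                                   
                                   
                                   
          ┏━━━━━━━━━━━━━━━━━━━━━━━━
          ┃ Spreadsheet            
          ┠────────┏━━━━━━━━━━━━━━━
          ┃A1:     ┃ Terminal      
          ┃       A┠───────────────
          ┃--------┃$ wc main.py   
          ┃  1     ┃  114  652 2866
          ┃  2     ┃$ cat notes.txt
          ┃  3     ┃key0 = value2  
          ┃  4     ┃key1 = value51 
          ┃  5     ┃key2 = value47 
          ┃  6     ┃key3 = value49 
          ┃  7     ┃key4 = value62 
          ┃  8     ┃key5 = value34 
          ┗━━━━━━━━┃key6 = value48 
                   ┗━━━━━━━━━━━━━━━


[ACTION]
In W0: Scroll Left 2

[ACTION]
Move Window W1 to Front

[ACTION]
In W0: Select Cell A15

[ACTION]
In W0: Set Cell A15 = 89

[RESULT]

                                   
                                   
                                   
                                   
                                   
                                   
                                   
                                   
          ┏━━━━━━━━━━━━━━━━━━━━━━━━
          ┃ Spreadsheet            
          ┠────────┏━━━━━━━━━━━━━━━
          ┃A15: 89 ┃ Terminal      
          ┃       A┠───────────────
          ┃--------┃$ wc main.py   
          ┃  1     ┃  114  652 2866
          ┃  2     ┃$ cat notes.txt
          ┃  3     ┃key0 = value2  
          ┃  4     ┃key1 = value51 
          ┃  5     ┃key2 = value47 
          ┃  6     ┃key3 = value49 
          ┃  7     ┃key4 = value62 
          ┃  8     ┃key5 = value34 
          ┗━━━━━━━━┃key6 = value48 
                   ┗━━━━━━━━━━━━━━━


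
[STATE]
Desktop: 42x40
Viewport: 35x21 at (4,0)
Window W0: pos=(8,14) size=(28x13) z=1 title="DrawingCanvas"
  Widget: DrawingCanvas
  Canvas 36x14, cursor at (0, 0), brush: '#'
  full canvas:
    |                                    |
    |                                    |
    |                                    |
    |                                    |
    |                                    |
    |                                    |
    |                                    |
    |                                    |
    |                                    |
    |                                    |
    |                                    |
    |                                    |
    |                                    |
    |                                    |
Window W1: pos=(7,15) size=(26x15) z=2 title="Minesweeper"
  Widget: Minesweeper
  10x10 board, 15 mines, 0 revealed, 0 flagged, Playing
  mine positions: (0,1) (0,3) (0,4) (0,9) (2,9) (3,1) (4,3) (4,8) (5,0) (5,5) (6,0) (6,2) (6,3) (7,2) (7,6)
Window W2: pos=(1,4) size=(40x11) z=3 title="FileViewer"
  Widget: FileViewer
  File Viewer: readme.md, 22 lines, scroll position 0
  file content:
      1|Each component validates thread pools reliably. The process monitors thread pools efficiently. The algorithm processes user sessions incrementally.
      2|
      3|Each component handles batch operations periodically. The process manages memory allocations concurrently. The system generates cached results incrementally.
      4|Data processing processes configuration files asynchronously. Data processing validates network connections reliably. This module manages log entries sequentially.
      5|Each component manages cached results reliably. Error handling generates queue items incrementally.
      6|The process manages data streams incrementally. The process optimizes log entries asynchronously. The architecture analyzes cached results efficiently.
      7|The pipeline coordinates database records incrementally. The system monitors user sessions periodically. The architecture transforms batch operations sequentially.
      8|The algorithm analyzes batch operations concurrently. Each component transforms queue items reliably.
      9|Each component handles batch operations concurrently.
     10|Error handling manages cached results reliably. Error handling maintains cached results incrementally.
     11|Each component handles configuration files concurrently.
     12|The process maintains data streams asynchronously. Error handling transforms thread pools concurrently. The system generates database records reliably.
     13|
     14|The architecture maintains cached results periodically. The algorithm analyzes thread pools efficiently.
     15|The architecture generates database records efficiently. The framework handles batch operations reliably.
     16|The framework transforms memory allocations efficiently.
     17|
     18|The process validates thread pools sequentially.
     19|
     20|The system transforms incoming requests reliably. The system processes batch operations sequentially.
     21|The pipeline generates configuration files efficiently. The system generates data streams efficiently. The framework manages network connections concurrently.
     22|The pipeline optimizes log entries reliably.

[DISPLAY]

                                   
                                   
                                   
                                   
━━━━━━━━━━━━━━━━━━━━━━━━━━━━━━━━━━━
ileViewer                          
───────────────────────────────────
ch component validates thread pools
                                   
ch component handles batch operatio
ta processing processes configurati
ch component manages cached results
e process manages data streams incr
e pipeline coordinates database rec
━━━━━━━━━━━━━━━━━━━━━━━━━━━━━━━━━━━
   ┏━━━━━━━━━━━━━━━━━━━━━━━━┓  ┃   
   ┃ Minesweeper            ┃──┨   
   ┠────────────────────────┨  ┃   
   ┃■■■■■■■■■■              ┃  ┃   
   ┃■■■■■■■■■■              ┃  ┃   
   ┃■■■■■■■■■■              ┃  ┃   


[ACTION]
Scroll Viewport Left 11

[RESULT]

                                   
                                   
                                   
                                   
 ┏━━━━━━━━━━━━━━━━━━━━━━━━━━━━━━━━━
 ┃ FileViewer                      
 ┠─────────────────────────────────
 ┃Each component validates thread p
 ┃                                 
 ┃Each component handles batch oper
 ┃Data processing processes configu
 ┃Each component manages cached res
 ┃The process manages data streams 
 ┃The pipeline coordinates database
 ┗━━━━━━━━━━━━━━━━━━━━━━━━━━━━━━━━━
       ┏━━━━━━━━━━━━━━━━━━━━━━━━┓  
       ┃ Minesweeper            ┃──
       ┠────────────────────────┨  
       ┃■■■■■■■■■■              ┃  
       ┃■■■■■■■■■■              ┃  
       ┃■■■■■■■■■■              ┃  


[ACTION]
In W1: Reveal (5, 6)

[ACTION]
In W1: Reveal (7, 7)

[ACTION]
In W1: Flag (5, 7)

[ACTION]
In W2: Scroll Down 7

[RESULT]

                                   
                                   
                                   
                                   
 ┏━━━━━━━━━━━━━━━━━━━━━━━━━━━━━━━━━
 ┃ FileViewer                      
 ┠─────────────────────────────────
 ┃The algorithm analyzes batch oper
 ┃Each component handles batch oper
 ┃Error handling manages cached res
 ┃Each component handles configurat
 ┃The process maintains data stream
 ┃                                 
 ┃The architecture maintains cached
 ┗━━━━━━━━━━━━━━━━━━━━━━━━━━━━━━━━━
       ┏━━━━━━━━━━━━━━━━━━━━━━━━┓  
       ┃ Minesweeper            ┃──
       ┠────────────────────────┨  
       ┃■■■■■■■■■■              ┃  
       ┃■■■■■■■■■■              ┃  
       ┃■■■■■■■■■■              ┃  


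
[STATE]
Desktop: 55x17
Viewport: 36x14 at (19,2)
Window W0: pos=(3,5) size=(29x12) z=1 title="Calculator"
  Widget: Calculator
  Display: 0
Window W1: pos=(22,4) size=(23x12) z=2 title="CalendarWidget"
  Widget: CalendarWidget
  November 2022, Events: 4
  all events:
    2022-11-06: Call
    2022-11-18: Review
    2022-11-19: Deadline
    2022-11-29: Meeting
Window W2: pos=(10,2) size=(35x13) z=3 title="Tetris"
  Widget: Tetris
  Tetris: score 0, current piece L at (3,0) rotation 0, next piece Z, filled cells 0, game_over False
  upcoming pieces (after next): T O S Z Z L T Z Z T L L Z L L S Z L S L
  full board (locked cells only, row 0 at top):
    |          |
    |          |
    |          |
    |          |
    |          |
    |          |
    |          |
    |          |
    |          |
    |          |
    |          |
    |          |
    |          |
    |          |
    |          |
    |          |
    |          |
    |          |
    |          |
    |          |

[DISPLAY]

━━━━━━━━━━━━━━━━━━━━━━━━━┓          
                         ┃          
─────────────────────────┨          
  │Next:                 ┃          
  │▓▓                    ┃          
  │ ▓▓                   ┃          
  │                      ┃          
  │                      ┃          
  │                      ┃          
  │Score:                ┃          
  │0                     ┃          
  │                      ┃          
━━━━━━━━━━━━━━━━━━━━━━━━━┛          
─┘ ┗━━━━━━━━━━━━━━━━━━━━━┛          


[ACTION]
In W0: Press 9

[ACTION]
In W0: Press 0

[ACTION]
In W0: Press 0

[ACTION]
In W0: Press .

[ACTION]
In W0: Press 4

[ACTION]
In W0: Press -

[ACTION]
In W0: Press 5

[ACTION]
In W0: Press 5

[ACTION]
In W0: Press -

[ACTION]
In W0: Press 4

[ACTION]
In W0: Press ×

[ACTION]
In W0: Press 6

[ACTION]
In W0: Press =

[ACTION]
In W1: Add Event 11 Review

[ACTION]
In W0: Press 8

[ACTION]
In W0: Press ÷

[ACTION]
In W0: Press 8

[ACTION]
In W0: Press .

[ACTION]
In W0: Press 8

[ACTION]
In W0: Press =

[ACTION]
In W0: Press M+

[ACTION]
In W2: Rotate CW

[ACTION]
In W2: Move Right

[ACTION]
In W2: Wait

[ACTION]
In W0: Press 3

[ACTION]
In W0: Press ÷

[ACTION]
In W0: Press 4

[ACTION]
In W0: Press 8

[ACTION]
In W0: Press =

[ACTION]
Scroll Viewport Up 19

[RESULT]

                                    
                                    
━━━━━━━━━━━━━━━━━━━━━━━━━┓          
                         ┃          
─────────────────────────┨          
  │Next:                 ┃          
  │▓▓                    ┃          
  │ ▓▓                   ┃          
  │                      ┃          
  │                      ┃          
  │                      ┃          
  │Score:                ┃          
  │0                     ┃          
  │                      ┃          


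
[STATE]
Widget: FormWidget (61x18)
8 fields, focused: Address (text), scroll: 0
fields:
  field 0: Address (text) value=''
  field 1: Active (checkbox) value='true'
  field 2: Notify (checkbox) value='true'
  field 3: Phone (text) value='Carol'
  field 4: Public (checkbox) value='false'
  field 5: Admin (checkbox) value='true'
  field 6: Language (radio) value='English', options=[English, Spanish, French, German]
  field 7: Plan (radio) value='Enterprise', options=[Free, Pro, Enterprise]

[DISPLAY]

> Address:    [                                             ]
  Active:     [x]                                            
  Notify:     [x]                                            
  Phone:      [Carol                                        ]
  Public:     [ ]                                            
  Admin:      [x]                                            
  Language:   (●) English  ( ) Spanish  ( ) French  ( ) Germa
  Plan:       ( ) Free  ( ) Pro  (●) Enterprise              
                                                             
                                                             
                                                             
                                                             
                                                             
                                                             
                                                             
                                                             
                                                             
                                                             


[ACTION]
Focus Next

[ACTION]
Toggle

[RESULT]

  Address:    [                                             ]
> Active:     [ ]                                            
  Notify:     [x]                                            
  Phone:      [Carol                                        ]
  Public:     [ ]                                            
  Admin:      [x]                                            
  Language:   (●) English  ( ) Spanish  ( ) French  ( ) Germa
  Plan:       ( ) Free  ( ) Pro  (●) Enterprise              
                                                             
                                                             
                                                             
                                                             
                                                             
                                                             
                                                             
                                                             
                                                             
                                                             


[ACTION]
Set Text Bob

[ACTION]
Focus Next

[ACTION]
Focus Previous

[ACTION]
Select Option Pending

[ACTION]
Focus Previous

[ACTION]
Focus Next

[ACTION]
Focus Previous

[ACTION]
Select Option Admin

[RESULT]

> Address:    [                                             ]
  Active:     [ ]                                            
  Notify:     [x]                                            
  Phone:      [Carol                                        ]
  Public:     [ ]                                            
  Admin:      [x]                                            
  Language:   (●) English  ( ) Spanish  ( ) French  ( ) Germa
  Plan:       ( ) Free  ( ) Pro  (●) Enterprise              
                                                             
                                                             
                                                             
                                                             
                                                             
                                                             
                                                             
                                                             
                                                             
                                                             


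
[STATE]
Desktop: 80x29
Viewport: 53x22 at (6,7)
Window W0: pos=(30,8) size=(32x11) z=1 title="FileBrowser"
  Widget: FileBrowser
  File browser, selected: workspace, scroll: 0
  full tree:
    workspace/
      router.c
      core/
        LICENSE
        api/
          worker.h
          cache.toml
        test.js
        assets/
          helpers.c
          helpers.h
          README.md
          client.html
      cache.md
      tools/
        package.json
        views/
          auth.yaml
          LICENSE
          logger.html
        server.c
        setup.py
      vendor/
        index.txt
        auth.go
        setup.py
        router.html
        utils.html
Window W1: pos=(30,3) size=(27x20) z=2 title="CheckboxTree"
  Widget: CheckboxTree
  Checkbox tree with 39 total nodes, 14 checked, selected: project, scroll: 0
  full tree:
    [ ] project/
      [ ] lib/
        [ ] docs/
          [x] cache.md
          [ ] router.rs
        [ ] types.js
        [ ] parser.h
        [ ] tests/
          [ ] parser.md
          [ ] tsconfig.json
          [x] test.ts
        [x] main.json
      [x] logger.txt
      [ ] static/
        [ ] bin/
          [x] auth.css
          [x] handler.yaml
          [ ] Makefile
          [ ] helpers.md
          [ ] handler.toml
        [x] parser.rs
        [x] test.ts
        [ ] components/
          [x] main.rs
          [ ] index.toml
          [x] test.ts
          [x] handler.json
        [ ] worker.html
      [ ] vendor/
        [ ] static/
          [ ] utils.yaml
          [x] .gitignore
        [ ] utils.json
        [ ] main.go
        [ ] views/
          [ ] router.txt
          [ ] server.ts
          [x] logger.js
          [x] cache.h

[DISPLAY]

                        ┃   [-] lib/              ┃  
                        ┃     [-] docs/           ┃━━
                        ┃       [x] cache.md      ┃  
                        ┃       [ ] router.rs     ┃──
                        ┃     [ ] types.js        ┃  
                        ┃     [ ] parser.h        ┃  
                        ┃     [-] tests/          ┃  
                        ┃       [ ] parser.md     ┃  
                        ┃       [ ] tsconfig.json ┃  
                        ┃       [x] test.ts       ┃  
                        ┃     [x] main.json       ┃  
                        ┃   [x] logger.txt        ┃━━
                        ┃   [-] static/           ┃  
                        ┃     [-] bin/            ┃  
                        ┃       [x] auth.css      ┃  
                        ┗━━━━━━━━━━━━━━━━━━━━━━━━━┛  
                                                     
                                                     
                                                     
                                                     
                                                     
                                                     


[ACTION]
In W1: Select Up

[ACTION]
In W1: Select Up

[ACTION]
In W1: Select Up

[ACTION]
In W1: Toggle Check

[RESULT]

                        ┃   [x] lib/              ┃  
                        ┃     [x] docs/           ┃━━
                        ┃       [x] cache.md      ┃  
                        ┃       [x] router.rs     ┃──
                        ┃     [x] types.js        ┃  
                        ┃     [x] parser.h        ┃  
                        ┃     [x] tests/          ┃  
                        ┃       [x] parser.md     ┃  
                        ┃       [x] tsconfig.json ┃  
                        ┃       [x] test.ts       ┃  
                        ┃     [x] main.json       ┃  
                        ┃   [x] logger.txt        ┃━━
                        ┃   [x] static/           ┃  
                        ┃     [x] bin/            ┃  
                        ┃       [x] auth.css      ┃  
                        ┗━━━━━━━━━━━━━━━━━━━━━━━━━┛  
                                                     
                                                     
                                                     
                                                     
                                                     
                                                     


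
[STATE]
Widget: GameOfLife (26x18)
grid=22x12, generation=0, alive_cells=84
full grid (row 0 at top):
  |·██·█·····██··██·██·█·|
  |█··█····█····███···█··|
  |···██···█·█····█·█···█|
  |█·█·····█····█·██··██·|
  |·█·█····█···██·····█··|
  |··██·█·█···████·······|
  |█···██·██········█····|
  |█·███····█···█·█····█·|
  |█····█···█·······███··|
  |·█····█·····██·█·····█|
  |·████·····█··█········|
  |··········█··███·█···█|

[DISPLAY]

Gen: 0                    
·██·█·····██··██·██·█·    
█··█····█····███···█··    
···██···█·█····█·█···█    
█·█·····█····█·██··██·    
·█·█····█···██·····█··    
··██·█·█···████·······    
█···██·██········█····    
█·███····█···█·█····█·    
█····█···█·······███··    
·█····█·····██·█·····█    
·████·····█··█········    
··········█··███·█···█    
                          
                          
                          
                          
                          


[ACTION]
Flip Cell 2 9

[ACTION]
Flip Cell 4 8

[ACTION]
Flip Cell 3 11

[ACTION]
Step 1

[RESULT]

Gen: 1                    
·███·········█·██·██··    
·█······█··█·█···█·██·    
·████··██·█·██····██··    
·██·█···█·██·█·██·███·    
·█·██··········█···██·    
·███·█·██··█··█·······    
·····█·██·············    
█··█··█··█······██·█··    
█·████······██··█·███·    
██·███······███···█···    
·███·······█···██·····    
··██·········██·······    
                          
                          
                          
                          
                          


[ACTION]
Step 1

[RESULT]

Gen: 2                    
·██·········█·█·█████·    
█···█··███·█·█··██··█·    
█···█··██·█··█··█·····    
█····█·██·██·█·███····    
█····█·██████··██·█·█·    
·█·█·█·██·············    
·█·█·█···█············    
·███··███·······██·██·    
█·····█·····█·███···█·    
█····█·····█··█·█·█···    
█··············█······    
·█·█··········██······    
                          
                          
                          
                          
                          


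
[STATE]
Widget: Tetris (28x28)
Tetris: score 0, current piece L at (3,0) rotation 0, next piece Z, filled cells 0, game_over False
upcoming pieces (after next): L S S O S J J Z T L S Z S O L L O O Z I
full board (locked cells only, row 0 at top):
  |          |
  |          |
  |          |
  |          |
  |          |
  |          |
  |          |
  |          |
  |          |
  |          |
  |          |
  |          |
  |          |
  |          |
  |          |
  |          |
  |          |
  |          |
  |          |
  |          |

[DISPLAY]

     ▒    │Next:            
   ▒▒▒    │▓▓               
          │ ▓▓              
          │                 
          │                 
          │                 
          │Score:           
          │0                
          │                 
          │                 
          │                 
          │                 
          │                 
          │                 
          │                 
          │                 
          │                 
          │                 
          │                 
          │                 
          │                 
          │                 
          │                 
          │                 
          │                 
          │                 
          │                 
          │                 


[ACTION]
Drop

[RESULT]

          │Next:            
     ▒    │▓▓               
   ▒▒▒    │ ▓▓              
          │                 
          │                 
          │                 
          │Score:           
          │0                
          │                 
          │                 
          │                 
          │                 
          │                 
          │                 
          │                 
          │                 
          │                 
          │                 
          │                 
          │                 
          │                 
          │                 
          │                 
          │                 
          │                 
          │                 
          │                 
          │                 


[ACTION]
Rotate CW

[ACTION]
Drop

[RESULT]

          │Next:            
          │▓▓               
   ▒      │ ▓▓              
   ▒      │                 
   ▒▒     │                 
          │                 
          │Score:           
          │0                
          │                 
          │                 
          │                 
          │                 
          │                 
          │                 
          │                 
          │                 
          │                 
          │                 
          │                 
          │                 
          │                 
          │                 
          │                 
          │                 
          │                 
          │                 
          │                 
          │                 


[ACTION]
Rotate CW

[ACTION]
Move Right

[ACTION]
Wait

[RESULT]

          │Next:            
          │▓▓               
          │ ▓▓              
    ▒▒▒   │                 
    ▒     │                 
          │                 
          │Score:           
          │0                
          │                 
          │                 
          │                 
          │                 
          │                 
          │                 
          │                 
          │                 
          │                 
          │                 
          │                 
          │                 
          │                 
          │                 
          │                 
          │                 
          │                 
          │                 
          │                 
          │                 
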